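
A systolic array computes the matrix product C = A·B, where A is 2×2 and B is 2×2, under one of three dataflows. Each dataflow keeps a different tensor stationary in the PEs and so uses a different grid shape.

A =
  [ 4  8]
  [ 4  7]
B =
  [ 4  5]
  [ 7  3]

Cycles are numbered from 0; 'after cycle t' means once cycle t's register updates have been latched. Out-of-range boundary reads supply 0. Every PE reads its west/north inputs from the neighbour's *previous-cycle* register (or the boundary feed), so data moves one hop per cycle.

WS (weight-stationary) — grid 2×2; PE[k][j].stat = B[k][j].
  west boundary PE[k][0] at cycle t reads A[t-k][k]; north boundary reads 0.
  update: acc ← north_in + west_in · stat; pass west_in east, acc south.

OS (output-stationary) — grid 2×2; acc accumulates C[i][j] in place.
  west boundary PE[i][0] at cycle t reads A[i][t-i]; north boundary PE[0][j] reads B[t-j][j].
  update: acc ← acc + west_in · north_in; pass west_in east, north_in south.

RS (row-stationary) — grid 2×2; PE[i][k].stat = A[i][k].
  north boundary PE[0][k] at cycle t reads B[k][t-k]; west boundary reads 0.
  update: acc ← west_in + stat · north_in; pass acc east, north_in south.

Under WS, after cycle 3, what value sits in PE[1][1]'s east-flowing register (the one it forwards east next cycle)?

WS 2×2: PE[1][1] cycle-by-cycle (with neighbour feeds):
  after 0 — PE[0][1] acc=0, pass-E 0, pass-S 0
  after 0 — PE[1][0] acc=0, pass-E 0, pass-S 0
  after 0 — PE[1][1] acc=0, pass-E 0, pass-S 0
  after 1 — PE[0][1] acc=20, pass-E 4, pass-S 20
  after 1 — PE[1][0] acc=72, pass-E 8, pass-S 72
  after 1 — PE[1][1] acc=0, pass-E 0, pass-S 0
  after 2 — PE[0][1] acc=20, pass-E 4, pass-S 20
  after 2 — PE[1][0] acc=65, pass-E 7, pass-S 65
  after 2 — PE[1][1] acc=44, pass-E 8, pass-S 44
  after 3 — PE[0][1] acc=0, pass-E 0, pass-S 0
  after 3 — PE[1][0] acc=0, pass-E 0, pass-S 0
  after 3 — PE[1][1] acc=41, pass-E 7, pass-S 41

register = 7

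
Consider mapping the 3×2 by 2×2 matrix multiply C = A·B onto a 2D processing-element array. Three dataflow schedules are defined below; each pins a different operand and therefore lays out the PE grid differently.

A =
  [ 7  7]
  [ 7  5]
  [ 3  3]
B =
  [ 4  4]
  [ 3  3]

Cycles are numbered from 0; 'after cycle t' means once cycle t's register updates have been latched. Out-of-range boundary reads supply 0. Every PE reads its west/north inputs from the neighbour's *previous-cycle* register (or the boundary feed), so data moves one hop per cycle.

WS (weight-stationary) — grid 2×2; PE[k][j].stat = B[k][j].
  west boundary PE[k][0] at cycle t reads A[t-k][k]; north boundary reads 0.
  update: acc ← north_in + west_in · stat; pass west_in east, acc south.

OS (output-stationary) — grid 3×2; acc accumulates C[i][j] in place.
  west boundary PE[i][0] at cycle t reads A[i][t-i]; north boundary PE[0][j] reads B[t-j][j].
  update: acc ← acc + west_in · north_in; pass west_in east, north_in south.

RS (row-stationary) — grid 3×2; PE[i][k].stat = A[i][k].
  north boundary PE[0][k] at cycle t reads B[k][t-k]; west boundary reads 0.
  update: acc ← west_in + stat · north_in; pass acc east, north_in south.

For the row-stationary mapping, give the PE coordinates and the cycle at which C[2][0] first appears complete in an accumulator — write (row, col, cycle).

RS: C[2][0] accumulates in PE[2][1]:
  after 0 — PE[2][1] acc=0, pass-E 0, pass-S 0
  after 1 — PE[2][1] acc=0, pass-E 0, pass-S 0
  after 2 — PE[2][1] acc=0, pass-E 0, pass-S 0
  after 3 — PE[2][1] acc=21, pass-E 21, pass-S 3

(row, col, cycle) = (2, 1, 3)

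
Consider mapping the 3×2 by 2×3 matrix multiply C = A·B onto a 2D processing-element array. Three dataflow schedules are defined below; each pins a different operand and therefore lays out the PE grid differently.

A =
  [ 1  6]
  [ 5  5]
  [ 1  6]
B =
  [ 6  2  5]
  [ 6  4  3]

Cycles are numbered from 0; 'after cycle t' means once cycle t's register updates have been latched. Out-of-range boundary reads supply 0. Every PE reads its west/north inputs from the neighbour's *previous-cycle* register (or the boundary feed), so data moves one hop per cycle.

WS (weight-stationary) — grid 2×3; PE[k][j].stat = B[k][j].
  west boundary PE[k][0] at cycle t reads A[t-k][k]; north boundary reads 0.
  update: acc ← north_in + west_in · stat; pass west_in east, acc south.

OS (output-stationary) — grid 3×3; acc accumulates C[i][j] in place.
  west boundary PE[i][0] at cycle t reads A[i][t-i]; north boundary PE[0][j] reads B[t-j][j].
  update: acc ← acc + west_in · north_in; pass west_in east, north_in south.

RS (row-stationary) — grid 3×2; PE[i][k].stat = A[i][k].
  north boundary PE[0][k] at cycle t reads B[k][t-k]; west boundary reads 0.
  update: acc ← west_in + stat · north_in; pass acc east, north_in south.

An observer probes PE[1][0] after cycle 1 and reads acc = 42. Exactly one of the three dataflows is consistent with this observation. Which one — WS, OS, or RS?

dataflow = WS

WS (2×3 grid), PE[1][0]:
  @0  [1,0]  acc 0  |  →0  ↓0
  @1  [1,0]  acc 42  |  →6  ↓42
OS (3×3 grid), PE[1][0]:
  @0  [1,0]  acc 0  |  →0  ↓0
  @1  [1,0]  acc 30  |  →5  ↓6
RS (3×2 grid), PE[1][0]:
  @0  [1,0]  acc 0  |  →0  ↓0
  @1  [1,0]  acc 30  |  →30  ↓6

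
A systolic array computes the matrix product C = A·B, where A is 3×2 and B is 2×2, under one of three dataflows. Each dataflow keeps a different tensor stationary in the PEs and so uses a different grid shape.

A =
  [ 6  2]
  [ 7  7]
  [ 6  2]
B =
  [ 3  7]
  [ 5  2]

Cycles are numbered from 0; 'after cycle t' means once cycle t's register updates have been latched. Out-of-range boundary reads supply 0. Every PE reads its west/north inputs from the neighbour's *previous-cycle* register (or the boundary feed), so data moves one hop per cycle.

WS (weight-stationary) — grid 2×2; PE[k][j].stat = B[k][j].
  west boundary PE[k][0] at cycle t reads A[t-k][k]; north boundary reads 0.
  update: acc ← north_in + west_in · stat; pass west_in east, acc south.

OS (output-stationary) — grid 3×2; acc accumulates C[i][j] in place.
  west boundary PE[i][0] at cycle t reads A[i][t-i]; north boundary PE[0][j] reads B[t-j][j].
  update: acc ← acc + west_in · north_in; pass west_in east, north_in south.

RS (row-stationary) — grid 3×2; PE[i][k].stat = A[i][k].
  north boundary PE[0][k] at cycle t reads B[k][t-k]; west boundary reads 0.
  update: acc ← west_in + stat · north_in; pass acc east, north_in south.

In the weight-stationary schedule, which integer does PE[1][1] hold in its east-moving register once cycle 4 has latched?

WS (2×2). Following PE[1][1] plus its west/north inputs:
  @0  [0,1]  acc 0  |  →0  ↓0
  @0  [1,0]  acc 0  |  →0  ↓0
  @0  [1,1]  acc 0  |  →0  ↓0
  @1  [0,1]  acc 42  |  →6  ↓42
  @1  [1,0]  acc 28  |  →2  ↓28
  @1  [1,1]  acc 0  |  →0  ↓0
  @2  [0,1]  acc 49  |  →7  ↓49
  @2  [1,0]  acc 56  |  →7  ↓56
  @2  [1,1]  acc 46  |  →2  ↓46
  @3  [0,1]  acc 42  |  →6  ↓42
  @3  [1,0]  acc 28  |  →2  ↓28
  @3  [1,1]  acc 63  |  →7  ↓63
  @4  [0,1]  acc 0  |  →0  ↓0
  @4  [1,0]  acc 0  |  →0  ↓0
  @4  [1,1]  acc 46  |  →2  ↓46

register = 2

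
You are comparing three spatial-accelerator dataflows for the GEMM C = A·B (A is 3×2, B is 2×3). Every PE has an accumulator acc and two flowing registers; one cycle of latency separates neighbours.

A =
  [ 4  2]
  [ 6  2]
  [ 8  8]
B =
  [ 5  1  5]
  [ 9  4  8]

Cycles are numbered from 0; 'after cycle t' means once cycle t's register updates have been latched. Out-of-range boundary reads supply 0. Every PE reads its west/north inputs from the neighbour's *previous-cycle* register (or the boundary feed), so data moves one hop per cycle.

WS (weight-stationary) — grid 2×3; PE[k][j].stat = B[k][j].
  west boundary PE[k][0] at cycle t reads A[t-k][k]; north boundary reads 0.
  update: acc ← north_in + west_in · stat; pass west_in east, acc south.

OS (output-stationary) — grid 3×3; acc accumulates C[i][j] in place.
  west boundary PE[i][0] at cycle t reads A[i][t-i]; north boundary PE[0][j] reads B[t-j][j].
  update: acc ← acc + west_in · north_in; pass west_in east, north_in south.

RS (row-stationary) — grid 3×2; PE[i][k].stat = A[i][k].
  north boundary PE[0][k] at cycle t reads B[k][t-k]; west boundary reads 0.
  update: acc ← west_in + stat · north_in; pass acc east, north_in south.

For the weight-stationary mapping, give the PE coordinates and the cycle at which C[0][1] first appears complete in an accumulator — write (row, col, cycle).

(row, col, cycle) = (1, 1, 2)

WS: C[0][1] accumulates in PE[1][1]:
  c0 r1c1: 0 / 0 / 0
  c1 r1c1: 0 / 0 / 0
  c2 r1c1: 12 / 2 / 12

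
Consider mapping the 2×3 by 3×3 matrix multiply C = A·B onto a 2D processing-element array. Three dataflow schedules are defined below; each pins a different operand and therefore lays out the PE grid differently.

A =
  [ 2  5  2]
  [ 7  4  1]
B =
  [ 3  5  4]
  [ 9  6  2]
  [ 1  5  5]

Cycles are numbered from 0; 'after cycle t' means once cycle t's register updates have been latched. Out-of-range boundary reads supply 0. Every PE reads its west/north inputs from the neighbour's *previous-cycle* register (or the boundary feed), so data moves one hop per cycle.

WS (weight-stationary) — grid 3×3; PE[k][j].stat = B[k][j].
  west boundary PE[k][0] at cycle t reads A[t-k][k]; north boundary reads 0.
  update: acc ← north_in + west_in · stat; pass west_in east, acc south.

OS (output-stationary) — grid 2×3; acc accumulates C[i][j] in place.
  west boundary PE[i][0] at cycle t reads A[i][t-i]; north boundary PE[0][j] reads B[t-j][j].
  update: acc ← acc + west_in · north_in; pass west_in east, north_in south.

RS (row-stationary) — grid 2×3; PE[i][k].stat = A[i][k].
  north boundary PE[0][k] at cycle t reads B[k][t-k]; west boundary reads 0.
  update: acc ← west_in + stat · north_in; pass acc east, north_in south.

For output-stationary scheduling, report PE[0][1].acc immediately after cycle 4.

OS 2×3: PE[0][1] cycle-by-cycle (with neighbour feeds):
  c0 r0c0: 6 / 2 / 3
  c0 r0c1: 0 / 0 / 0
  c1 r0c0: 51 / 5 / 9
  c1 r0c1: 10 / 2 / 5
  c2 r0c0: 53 / 2 / 1
  c2 r0c1: 40 / 5 / 6
  c3 r0c0: 53 / 0 / 0
  c3 r0c1: 50 / 2 / 5
  c4 r0c0: 53 / 0 / 0
  c4 r0c1: 50 / 0 / 0

PE[0][1].acc = 50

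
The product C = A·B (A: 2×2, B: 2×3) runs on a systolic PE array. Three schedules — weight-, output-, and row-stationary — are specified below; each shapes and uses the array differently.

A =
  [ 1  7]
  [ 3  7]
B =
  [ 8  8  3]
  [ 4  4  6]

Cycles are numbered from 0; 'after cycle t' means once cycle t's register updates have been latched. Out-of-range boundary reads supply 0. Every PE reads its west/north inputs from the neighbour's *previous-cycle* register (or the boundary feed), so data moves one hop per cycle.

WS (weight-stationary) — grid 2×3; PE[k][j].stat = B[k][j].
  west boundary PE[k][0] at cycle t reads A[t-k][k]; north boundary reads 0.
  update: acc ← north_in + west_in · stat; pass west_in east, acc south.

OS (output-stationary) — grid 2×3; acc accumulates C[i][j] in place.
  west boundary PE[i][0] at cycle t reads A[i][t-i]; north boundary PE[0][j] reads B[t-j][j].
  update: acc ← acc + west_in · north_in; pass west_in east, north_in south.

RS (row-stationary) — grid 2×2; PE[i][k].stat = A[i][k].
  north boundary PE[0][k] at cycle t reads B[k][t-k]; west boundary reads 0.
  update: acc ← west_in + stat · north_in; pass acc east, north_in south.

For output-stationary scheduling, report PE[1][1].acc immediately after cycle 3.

PE[1][1].acc = 52

OS 2×3: PE[1][1] cycle-by-cycle (with neighbour feeds):
  step 0 · PE0,1: acc=0; fwd→0 fwd↓0
  step 0 · PE1,0: acc=0; fwd→0 fwd↓0
  step 0 · PE1,1: acc=0; fwd→0 fwd↓0
  step 1 · PE0,1: acc=8; fwd→1 fwd↓8
  step 1 · PE1,0: acc=24; fwd→3 fwd↓8
  step 1 · PE1,1: acc=0; fwd→0 fwd↓0
  step 2 · PE0,1: acc=36; fwd→7 fwd↓4
  step 2 · PE1,0: acc=52; fwd→7 fwd↓4
  step 2 · PE1,1: acc=24; fwd→3 fwd↓8
  step 3 · PE0,1: acc=36; fwd→0 fwd↓0
  step 3 · PE1,0: acc=52; fwd→0 fwd↓0
  step 3 · PE1,1: acc=52; fwd→7 fwd↓4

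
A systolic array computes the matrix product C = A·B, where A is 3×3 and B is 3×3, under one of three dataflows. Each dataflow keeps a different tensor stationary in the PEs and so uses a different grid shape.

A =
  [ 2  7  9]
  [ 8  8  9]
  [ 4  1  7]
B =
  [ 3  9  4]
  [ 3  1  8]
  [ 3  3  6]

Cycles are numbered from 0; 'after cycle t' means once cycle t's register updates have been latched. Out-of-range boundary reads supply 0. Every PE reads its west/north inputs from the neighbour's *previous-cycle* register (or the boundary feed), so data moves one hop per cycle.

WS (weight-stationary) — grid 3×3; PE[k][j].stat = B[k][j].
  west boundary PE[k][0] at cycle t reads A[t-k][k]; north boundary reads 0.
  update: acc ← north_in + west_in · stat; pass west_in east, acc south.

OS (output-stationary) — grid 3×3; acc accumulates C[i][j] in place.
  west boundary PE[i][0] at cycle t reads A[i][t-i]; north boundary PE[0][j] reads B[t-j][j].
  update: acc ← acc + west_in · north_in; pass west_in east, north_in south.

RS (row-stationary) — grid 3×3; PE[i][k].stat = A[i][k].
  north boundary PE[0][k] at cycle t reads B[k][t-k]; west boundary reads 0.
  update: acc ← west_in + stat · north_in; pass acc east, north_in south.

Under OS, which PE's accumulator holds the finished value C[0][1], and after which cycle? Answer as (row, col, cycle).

(row, col, cycle) = (0, 1, 3)

Under OS, C[0][1] lands at PE[0][1]:
  after 0 — PE[0][1] acc=0, pass-E 0, pass-S 0
  after 1 — PE[0][1] acc=18, pass-E 2, pass-S 9
  after 2 — PE[0][1] acc=25, pass-E 7, pass-S 1
  after 3 — PE[0][1] acc=52, pass-E 9, pass-S 3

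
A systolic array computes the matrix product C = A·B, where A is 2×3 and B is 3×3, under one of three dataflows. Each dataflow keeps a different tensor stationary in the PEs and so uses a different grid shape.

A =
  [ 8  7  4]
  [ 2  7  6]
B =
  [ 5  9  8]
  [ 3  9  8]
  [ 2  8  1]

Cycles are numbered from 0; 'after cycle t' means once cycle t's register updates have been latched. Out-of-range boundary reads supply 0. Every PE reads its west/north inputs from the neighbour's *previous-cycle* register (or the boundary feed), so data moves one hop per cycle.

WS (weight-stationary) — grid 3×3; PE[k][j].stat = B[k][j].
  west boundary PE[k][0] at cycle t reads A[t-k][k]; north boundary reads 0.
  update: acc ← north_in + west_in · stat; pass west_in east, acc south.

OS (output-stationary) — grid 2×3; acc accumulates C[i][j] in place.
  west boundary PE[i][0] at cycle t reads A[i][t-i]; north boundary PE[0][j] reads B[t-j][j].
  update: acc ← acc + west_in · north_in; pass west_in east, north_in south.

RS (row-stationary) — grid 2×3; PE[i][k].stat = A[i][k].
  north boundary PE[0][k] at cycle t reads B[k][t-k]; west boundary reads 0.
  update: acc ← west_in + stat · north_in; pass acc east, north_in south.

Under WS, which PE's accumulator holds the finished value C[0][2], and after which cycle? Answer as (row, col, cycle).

(row, col, cycle) = (2, 2, 4)

WS — PE[2][2] is where C[0][2] collects:
  cycle 0: PE[2][2] → acc 0, east 0, south 0
  cycle 1: PE[2][2] → acc 0, east 0, south 0
  cycle 2: PE[2][2] → acc 0, east 0, south 0
  cycle 3: PE[2][2] → acc 0, east 0, south 0
  cycle 4: PE[2][2] → acc 124, east 4, south 124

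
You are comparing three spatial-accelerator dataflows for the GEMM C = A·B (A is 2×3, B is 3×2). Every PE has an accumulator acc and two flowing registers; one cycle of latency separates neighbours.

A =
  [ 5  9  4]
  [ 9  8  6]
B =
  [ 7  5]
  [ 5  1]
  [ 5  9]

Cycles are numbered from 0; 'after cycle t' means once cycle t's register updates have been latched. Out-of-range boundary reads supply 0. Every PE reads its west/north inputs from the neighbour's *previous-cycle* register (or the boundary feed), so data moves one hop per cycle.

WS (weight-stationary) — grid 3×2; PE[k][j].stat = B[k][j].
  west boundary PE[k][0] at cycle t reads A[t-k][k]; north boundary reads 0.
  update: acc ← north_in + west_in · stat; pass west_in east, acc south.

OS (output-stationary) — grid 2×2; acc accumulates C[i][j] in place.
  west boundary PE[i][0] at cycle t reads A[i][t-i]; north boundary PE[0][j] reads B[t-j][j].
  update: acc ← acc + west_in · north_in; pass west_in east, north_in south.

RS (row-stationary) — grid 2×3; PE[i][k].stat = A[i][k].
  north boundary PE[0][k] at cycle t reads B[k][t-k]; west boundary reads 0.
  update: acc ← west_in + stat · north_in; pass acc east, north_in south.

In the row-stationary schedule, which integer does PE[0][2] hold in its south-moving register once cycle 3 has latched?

RS 2×3: PE[0][2] cycle-by-cycle (with neighbour feeds):
  step 0 · PE0,1: acc=0; fwd→0 fwd↓0
  step 0 · PE0,2: acc=0; fwd→0 fwd↓0
  step 1 · PE0,1: acc=80; fwd→80 fwd↓5
  step 1 · PE0,2: acc=0; fwd→0 fwd↓0
  step 2 · PE0,1: acc=34; fwd→34 fwd↓1
  step 2 · PE0,2: acc=100; fwd→100 fwd↓5
  step 3 · PE0,1: acc=0; fwd→0 fwd↓0
  step 3 · PE0,2: acc=70; fwd→70 fwd↓9

register = 9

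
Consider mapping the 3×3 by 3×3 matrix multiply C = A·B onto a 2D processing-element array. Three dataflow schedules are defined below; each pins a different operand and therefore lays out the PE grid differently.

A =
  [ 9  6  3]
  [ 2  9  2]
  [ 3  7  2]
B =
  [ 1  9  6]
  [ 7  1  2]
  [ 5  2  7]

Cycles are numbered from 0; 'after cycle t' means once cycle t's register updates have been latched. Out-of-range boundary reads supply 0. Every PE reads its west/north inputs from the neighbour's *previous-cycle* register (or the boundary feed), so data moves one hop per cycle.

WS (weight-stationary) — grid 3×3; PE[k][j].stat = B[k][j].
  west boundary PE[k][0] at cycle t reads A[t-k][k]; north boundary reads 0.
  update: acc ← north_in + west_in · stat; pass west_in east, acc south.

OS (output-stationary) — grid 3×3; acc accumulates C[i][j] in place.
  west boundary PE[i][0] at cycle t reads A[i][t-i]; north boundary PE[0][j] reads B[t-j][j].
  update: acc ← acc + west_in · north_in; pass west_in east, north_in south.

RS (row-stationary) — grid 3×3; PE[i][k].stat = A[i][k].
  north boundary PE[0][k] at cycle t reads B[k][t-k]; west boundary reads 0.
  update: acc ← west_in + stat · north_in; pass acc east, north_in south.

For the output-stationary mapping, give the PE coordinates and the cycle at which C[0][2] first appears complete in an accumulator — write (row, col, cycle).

(row, col, cycle) = (0, 2, 4)

Under OS, C[0][2] lands at PE[0][2]:
  t=0 PE[0][2]: acc=0 h=0 v=0
  t=1 PE[0][2]: acc=0 h=0 v=0
  t=2 PE[0][2]: acc=54 h=9 v=6
  t=3 PE[0][2]: acc=66 h=6 v=2
  t=4 PE[0][2]: acc=87 h=3 v=7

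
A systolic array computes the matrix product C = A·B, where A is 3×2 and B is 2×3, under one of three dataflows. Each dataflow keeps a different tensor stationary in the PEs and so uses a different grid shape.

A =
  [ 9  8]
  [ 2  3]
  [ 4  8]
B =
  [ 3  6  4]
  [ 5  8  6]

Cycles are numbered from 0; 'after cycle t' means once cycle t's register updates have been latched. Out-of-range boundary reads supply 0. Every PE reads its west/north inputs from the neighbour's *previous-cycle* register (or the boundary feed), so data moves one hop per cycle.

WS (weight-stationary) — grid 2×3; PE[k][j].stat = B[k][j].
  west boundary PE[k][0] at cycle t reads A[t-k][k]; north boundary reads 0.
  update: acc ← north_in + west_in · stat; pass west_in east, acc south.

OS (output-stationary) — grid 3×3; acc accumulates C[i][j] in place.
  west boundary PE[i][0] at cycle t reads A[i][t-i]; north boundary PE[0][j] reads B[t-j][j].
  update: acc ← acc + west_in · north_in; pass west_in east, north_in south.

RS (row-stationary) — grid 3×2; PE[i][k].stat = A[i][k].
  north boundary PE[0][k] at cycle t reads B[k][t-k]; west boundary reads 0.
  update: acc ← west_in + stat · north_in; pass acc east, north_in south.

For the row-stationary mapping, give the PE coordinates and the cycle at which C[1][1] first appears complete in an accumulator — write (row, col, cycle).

Under RS, C[1][1] lands at PE[1][1]:
  cycle 0: PE[1][1] → acc 0, east 0, south 0
  cycle 1: PE[1][1] → acc 0, east 0, south 0
  cycle 2: PE[1][1] → acc 21, east 21, south 5
  cycle 3: PE[1][1] → acc 36, east 36, south 8

(row, col, cycle) = (1, 1, 3)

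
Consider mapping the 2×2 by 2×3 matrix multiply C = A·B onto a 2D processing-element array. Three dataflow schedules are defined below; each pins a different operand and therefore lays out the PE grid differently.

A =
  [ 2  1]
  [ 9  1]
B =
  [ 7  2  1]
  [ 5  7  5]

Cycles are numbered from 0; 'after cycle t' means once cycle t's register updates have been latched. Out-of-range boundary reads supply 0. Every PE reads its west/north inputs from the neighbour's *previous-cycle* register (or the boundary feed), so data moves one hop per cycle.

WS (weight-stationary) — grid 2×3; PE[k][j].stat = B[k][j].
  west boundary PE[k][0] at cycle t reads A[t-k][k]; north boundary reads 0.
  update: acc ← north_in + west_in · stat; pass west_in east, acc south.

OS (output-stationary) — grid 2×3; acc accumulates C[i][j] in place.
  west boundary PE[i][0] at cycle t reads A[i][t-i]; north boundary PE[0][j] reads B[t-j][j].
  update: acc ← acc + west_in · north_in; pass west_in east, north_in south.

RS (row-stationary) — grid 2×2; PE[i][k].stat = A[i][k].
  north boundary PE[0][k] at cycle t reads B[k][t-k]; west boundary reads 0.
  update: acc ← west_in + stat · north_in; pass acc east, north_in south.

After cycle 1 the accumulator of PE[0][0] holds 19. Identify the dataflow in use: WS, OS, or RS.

dataflow = OS

WS [2×3] PE[0][0] across cycles:
  cycle 0: PE[0][0] → acc 14, east 2, south 14
  cycle 1: PE[0][0] → acc 63, east 9, south 63
OS [2×3] PE[0][0] across cycles:
  cycle 0: PE[0][0] → acc 14, east 2, south 7
  cycle 1: PE[0][0] → acc 19, east 1, south 5
RS [2×2] PE[0][0] across cycles:
  cycle 0: PE[0][0] → acc 14, east 14, south 7
  cycle 1: PE[0][0] → acc 4, east 4, south 2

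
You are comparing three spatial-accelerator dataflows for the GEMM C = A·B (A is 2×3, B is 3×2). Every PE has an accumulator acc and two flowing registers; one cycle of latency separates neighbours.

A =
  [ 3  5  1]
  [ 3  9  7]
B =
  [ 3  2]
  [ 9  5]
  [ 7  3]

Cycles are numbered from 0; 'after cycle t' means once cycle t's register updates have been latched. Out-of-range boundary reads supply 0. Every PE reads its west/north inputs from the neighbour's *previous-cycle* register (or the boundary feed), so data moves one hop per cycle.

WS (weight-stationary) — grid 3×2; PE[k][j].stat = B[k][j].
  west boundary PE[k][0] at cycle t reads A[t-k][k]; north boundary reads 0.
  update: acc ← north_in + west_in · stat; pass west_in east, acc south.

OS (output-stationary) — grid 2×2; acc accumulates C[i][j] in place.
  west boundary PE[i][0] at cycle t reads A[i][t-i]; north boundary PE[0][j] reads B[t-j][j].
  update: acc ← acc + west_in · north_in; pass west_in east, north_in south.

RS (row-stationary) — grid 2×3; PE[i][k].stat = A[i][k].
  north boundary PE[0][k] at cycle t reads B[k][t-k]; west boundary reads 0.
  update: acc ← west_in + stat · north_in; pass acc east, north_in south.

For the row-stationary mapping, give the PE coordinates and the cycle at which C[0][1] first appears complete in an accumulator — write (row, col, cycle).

(row, col, cycle) = (0, 2, 3)

RS: C[0][1] accumulates in PE[0][2]:
  0: (0,2).acc=0  regs=<0,0>
  1: (0,2).acc=0  regs=<0,0>
  2: (0,2).acc=61  regs=<61,7>
  3: (0,2).acc=34  regs=<34,3>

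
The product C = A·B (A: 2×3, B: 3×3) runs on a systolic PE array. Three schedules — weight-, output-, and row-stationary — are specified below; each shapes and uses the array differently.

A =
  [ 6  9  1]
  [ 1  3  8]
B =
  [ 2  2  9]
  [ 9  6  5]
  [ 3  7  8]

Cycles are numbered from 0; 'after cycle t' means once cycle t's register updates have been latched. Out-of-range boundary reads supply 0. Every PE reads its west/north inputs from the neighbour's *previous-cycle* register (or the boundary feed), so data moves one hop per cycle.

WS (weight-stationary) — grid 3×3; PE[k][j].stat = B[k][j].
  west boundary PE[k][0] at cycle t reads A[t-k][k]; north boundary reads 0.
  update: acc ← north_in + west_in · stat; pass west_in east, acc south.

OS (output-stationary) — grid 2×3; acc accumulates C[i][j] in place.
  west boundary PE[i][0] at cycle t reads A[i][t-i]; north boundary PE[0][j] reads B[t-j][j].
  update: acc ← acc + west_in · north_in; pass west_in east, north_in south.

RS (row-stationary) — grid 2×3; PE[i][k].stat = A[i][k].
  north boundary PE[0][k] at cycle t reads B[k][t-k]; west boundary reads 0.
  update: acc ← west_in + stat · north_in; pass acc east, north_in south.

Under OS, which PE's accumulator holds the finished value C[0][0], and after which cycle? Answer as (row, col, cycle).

(row, col, cycle) = (0, 0, 2)

OS: C[0][0] accumulates in PE[0][0]:
  c0 r0c0: 12 / 6 / 2
  c1 r0c0: 93 / 9 / 9
  c2 r0c0: 96 / 1 / 3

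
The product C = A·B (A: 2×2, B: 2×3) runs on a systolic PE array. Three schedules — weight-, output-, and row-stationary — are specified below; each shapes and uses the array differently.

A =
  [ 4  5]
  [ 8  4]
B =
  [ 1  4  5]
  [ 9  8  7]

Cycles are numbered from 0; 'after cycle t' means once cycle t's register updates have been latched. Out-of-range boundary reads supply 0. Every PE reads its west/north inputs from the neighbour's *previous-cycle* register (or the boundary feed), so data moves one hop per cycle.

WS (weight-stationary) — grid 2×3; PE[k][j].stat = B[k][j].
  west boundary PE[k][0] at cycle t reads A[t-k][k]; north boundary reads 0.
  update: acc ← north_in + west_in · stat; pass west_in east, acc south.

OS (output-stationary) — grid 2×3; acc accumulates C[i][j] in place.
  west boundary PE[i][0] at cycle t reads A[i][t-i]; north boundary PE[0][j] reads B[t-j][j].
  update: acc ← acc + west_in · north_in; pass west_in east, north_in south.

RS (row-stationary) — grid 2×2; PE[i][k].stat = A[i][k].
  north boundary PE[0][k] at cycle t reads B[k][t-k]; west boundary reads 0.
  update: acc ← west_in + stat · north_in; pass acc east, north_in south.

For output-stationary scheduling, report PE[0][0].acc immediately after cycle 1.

Tracing OS — 2×3 array, target PE[0][0]:
  c0 r0c0: 4 / 4 / 1
  c1 r0c0: 49 / 5 / 9

PE[0][0].acc = 49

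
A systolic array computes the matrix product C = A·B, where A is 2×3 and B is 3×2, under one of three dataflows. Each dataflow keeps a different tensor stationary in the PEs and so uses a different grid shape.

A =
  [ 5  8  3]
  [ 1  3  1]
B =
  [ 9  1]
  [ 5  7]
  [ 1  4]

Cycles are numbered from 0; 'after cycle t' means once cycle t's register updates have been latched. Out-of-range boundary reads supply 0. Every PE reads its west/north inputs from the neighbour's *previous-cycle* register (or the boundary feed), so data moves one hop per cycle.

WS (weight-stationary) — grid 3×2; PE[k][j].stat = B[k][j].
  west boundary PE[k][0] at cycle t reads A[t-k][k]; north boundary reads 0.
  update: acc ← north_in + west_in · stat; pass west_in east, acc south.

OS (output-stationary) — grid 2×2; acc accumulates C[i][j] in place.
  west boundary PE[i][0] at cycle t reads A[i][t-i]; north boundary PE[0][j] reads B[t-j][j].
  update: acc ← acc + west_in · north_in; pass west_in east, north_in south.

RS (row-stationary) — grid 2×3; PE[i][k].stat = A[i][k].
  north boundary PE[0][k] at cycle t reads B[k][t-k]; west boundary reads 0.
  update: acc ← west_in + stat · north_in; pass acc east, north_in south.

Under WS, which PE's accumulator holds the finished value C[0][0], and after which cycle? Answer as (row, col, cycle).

(row, col, cycle) = (2, 0, 2)

WS — PE[2][0] is where C[0][0] collects:
  cycle 0: PE[2][0] → acc 0, east 0, south 0
  cycle 1: PE[2][0] → acc 0, east 0, south 0
  cycle 2: PE[2][0] → acc 88, east 3, south 88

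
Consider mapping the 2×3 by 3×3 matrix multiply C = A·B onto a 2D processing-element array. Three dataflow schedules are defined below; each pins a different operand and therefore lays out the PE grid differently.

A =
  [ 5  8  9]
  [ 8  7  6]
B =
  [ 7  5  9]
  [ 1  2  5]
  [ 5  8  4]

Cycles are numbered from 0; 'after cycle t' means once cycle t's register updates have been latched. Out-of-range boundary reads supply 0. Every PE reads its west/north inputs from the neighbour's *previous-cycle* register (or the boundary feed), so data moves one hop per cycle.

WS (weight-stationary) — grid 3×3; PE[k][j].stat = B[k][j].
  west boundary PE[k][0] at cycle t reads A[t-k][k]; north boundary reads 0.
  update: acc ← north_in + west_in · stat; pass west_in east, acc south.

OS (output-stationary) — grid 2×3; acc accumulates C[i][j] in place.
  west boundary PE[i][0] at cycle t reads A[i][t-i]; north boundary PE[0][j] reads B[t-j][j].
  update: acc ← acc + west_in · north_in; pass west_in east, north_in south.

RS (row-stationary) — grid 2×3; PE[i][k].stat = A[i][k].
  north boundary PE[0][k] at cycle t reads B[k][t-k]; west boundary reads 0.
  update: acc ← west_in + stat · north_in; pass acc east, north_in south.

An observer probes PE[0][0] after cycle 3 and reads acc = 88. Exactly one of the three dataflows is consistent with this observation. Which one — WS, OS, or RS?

WS (3×3 grid), PE[0][0]:
  cycle 0: PE[0][0] → acc 35, east 5, south 35
  cycle 1: PE[0][0] → acc 56, east 8, south 56
  cycle 2: PE[0][0] → acc 0, east 0, south 0
  cycle 3: PE[0][0] → acc 0, east 0, south 0
OS (2×3 grid), PE[0][0]:
  cycle 0: PE[0][0] → acc 35, east 5, south 7
  cycle 1: PE[0][0] → acc 43, east 8, south 1
  cycle 2: PE[0][0] → acc 88, east 9, south 5
  cycle 3: PE[0][0] → acc 88, east 0, south 0
RS (2×3 grid), PE[0][0]:
  cycle 0: PE[0][0] → acc 35, east 35, south 7
  cycle 1: PE[0][0] → acc 25, east 25, south 5
  cycle 2: PE[0][0] → acc 45, east 45, south 9
  cycle 3: PE[0][0] → acc 0, east 0, south 0

dataflow = OS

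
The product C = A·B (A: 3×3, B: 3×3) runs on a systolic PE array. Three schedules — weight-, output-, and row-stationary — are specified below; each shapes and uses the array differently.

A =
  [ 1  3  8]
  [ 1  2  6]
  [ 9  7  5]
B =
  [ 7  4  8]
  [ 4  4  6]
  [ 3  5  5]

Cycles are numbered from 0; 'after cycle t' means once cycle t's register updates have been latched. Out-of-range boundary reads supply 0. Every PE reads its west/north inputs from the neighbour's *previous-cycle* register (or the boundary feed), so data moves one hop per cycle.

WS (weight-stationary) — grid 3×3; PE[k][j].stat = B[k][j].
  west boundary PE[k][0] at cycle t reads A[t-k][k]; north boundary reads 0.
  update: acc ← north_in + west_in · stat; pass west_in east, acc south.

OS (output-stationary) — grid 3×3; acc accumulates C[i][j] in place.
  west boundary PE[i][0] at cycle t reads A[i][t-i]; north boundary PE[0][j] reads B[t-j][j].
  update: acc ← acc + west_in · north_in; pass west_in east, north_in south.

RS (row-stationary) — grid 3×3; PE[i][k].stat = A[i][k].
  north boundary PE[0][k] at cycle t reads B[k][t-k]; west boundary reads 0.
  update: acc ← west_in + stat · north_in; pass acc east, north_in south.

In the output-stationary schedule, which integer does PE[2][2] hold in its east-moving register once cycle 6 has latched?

register = 5

OS on a 3×3 grid — tracing PE[2][2] and its feeders:
  @0  [1,2]  acc 0  |  →0  ↓0
  @0  [2,1]  acc 0  |  →0  ↓0
  @0  [2,2]  acc 0  |  →0  ↓0
  @1  [1,2]  acc 0  |  →0  ↓0
  @1  [2,1]  acc 0  |  →0  ↓0
  @1  [2,2]  acc 0  |  →0  ↓0
  @2  [1,2]  acc 0  |  →0  ↓0
  @2  [2,1]  acc 0  |  →0  ↓0
  @2  [2,2]  acc 0  |  →0  ↓0
  @3  [1,2]  acc 8  |  →1  ↓8
  @3  [2,1]  acc 36  |  →9  ↓4
  @3  [2,2]  acc 0  |  →0  ↓0
  @4  [1,2]  acc 20  |  →2  ↓6
  @4  [2,1]  acc 64  |  →7  ↓4
  @4  [2,2]  acc 72  |  →9  ↓8
  @5  [1,2]  acc 50  |  →6  ↓5
  @5  [2,1]  acc 89  |  →5  ↓5
  @5  [2,2]  acc 114  |  →7  ↓6
  @6  [1,2]  acc 50  |  →0  ↓0
  @6  [2,1]  acc 89  |  →0  ↓0
  @6  [2,2]  acc 139  |  →5  ↓5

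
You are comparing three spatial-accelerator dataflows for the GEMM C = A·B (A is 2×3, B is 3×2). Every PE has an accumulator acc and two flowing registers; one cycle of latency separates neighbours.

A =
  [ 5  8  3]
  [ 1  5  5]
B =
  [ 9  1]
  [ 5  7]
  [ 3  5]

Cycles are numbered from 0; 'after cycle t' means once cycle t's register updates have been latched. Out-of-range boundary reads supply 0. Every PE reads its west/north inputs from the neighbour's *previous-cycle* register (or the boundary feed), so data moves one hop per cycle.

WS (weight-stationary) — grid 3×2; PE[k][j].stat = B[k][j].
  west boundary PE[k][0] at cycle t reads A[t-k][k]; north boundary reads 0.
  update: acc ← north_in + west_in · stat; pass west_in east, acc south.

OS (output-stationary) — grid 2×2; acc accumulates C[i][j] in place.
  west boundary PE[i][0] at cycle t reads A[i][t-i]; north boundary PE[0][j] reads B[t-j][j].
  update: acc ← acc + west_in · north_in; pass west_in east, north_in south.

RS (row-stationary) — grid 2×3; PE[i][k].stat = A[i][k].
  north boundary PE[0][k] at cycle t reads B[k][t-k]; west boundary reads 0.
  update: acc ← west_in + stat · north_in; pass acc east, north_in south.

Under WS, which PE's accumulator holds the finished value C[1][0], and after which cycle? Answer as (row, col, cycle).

WS — PE[2][0] is where C[1][0] collects:
  after 0 — PE[2][0] acc=0, pass-E 0, pass-S 0
  after 1 — PE[2][0] acc=0, pass-E 0, pass-S 0
  after 2 — PE[2][0] acc=94, pass-E 3, pass-S 94
  after 3 — PE[2][0] acc=49, pass-E 5, pass-S 49

(row, col, cycle) = (2, 0, 3)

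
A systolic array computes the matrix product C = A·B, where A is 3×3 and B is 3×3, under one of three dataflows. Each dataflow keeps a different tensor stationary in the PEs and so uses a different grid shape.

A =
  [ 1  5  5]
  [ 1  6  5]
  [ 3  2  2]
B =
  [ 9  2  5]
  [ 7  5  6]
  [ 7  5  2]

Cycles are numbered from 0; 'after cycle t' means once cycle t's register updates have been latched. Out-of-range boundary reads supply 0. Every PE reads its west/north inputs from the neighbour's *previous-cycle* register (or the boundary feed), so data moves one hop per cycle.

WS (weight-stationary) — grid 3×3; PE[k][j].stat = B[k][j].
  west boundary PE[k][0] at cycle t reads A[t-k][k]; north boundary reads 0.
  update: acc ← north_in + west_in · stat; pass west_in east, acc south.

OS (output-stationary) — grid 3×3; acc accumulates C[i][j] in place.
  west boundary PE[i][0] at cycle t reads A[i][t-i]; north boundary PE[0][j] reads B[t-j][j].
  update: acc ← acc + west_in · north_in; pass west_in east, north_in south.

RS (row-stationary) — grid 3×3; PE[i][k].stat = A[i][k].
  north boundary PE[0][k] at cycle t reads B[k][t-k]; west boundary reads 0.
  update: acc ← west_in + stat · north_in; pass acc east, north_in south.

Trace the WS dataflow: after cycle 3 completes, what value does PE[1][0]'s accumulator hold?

PE[1][0].acc = 41

WS (3×3). Following PE[1][0] plus its west/north inputs:
  c0 r0c0: 9 / 1 / 9
  c0 r1c0: 0 / 0 / 0
  c1 r0c0: 9 / 1 / 9
  c1 r1c0: 44 / 5 / 44
  c2 r0c0: 27 / 3 / 27
  c2 r1c0: 51 / 6 / 51
  c3 r0c0: 0 / 0 / 0
  c3 r1c0: 41 / 2 / 41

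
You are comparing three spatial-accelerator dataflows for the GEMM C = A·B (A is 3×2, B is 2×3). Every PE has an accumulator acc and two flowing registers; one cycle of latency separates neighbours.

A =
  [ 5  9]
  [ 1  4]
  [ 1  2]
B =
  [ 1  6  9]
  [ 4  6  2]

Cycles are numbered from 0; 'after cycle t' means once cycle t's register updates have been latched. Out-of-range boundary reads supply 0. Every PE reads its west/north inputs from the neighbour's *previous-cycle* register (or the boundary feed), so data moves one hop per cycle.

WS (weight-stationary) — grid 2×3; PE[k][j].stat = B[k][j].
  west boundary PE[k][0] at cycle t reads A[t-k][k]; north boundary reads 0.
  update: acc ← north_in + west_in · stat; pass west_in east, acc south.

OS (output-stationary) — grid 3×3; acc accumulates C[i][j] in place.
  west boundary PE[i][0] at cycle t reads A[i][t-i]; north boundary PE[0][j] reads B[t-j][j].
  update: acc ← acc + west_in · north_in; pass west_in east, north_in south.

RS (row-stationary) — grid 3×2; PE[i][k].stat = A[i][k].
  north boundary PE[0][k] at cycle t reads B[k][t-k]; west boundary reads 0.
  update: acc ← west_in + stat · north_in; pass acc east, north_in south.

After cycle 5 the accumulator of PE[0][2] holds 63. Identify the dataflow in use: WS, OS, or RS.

dataflow = OS

WS [2×3] PE[0][2] across cycles:
  step 0 · PE0,2: acc=0; fwd→0 fwd↓0
  step 1 · PE0,2: acc=0; fwd→0 fwd↓0
  step 2 · PE0,2: acc=45; fwd→5 fwd↓45
  step 3 · PE0,2: acc=9; fwd→1 fwd↓9
  step 4 · PE0,2: acc=9; fwd→1 fwd↓9
  step 5 · PE0,2: acc=0; fwd→0 fwd↓0
OS [3×3] PE[0][2] across cycles:
  step 0 · PE0,2: acc=0; fwd→0 fwd↓0
  step 1 · PE0,2: acc=0; fwd→0 fwd↓0
  step 2 · PE0,2: acc=45; fwd→5 fwd↓9
  step 3 · PE0,2: acc=63; fwd→9 fwd↓2
  step 4 · PE0,2: acc=63; fwd→0 fwd↓0
  step 5 · PE0,2: acc=63; fwd→0 fwd↓0
RS: PE[0][2] is outside its 3×2 grid.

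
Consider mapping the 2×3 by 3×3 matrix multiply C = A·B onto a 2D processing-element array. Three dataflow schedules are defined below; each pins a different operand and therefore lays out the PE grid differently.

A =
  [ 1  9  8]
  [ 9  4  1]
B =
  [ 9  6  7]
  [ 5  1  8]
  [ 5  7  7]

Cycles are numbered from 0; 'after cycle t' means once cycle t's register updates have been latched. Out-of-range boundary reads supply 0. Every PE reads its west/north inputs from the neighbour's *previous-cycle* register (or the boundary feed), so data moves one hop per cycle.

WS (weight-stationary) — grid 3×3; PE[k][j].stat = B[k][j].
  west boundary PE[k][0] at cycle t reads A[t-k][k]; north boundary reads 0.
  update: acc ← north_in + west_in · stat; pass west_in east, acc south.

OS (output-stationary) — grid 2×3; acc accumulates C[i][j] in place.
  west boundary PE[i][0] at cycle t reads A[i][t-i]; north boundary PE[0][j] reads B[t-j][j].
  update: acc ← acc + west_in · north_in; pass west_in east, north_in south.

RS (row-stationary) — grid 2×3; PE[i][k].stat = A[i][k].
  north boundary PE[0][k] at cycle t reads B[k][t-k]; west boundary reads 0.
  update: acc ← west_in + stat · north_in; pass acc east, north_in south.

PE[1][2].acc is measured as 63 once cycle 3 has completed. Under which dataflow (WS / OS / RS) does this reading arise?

dataflow = OS

WS [3×3] PE[1][2] across cycles:
  t=0 PE[1][2]: acc=0 h=0 v=0
  t=1 PE[1][2]: acc=0 h=0 v=0
  t=2 PE[1][2]: acc=0 h=0 v=0
  t=3 PE[1][2]: acc=79 h=9 v=79
OS [2×3] PE[1][2] across cycles:
  t=0 PE[1][2]: acc=0 h=0 v=0
  t=1 PE[1][2]: acc=0 h=0 v=0
  t=2 PE[1][2]: acc=0 h=0 v=0
  t=3 PE[1][2]: acc=63 h=9 v=7
RS [2×3] PE[1][2] across cycles:
  t=0 PE[1][2]: acc=0 h=0 v=0
  t=1 PE[1][2]: acc=0 h=0 v=0
  t=2 PE[1][2]: acc=0 h=0 v=0
  t=3 PE[1][2]: acc=106 h=106 v=5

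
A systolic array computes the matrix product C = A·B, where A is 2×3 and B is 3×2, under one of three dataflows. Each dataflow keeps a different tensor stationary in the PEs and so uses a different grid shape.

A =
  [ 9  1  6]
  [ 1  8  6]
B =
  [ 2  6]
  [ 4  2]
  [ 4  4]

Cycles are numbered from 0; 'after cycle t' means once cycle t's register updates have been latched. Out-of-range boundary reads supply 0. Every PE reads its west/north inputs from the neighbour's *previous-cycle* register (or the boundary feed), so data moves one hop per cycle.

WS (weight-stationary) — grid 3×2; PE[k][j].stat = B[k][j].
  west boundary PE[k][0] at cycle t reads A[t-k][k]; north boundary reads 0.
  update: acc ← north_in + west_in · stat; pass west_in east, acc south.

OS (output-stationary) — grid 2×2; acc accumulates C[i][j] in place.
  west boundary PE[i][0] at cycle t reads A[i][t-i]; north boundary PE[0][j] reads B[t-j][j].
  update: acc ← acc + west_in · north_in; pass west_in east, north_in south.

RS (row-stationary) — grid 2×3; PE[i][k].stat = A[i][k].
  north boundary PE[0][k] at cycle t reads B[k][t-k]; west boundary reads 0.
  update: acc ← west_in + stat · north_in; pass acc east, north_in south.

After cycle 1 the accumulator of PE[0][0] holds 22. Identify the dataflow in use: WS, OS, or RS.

— WS: 3×2; PE[0][0] trace:
  cycle 0: PE[0][0] → acc 18, east 9, south 18
  cycle 1: PE[0][0] → acc 2, east 1, south 2
— OS: 2×2; PE[0][0] trace:
  cycle 0: PE[0][0] → acc 18, east 9, south 2
  cycle 1: PE[0][0] → acc 22, east 1, south 4
— RS: 2×3; PE[0][0] trace:
  cycle 0: PE[0][0] → acc 18, east 18, south 2
  cycle 1: PE[0][0] → acc 54, east 54, south 6

dataflow = OS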